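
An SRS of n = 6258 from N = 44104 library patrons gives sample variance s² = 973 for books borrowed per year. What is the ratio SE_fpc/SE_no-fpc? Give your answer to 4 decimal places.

f = n/N = 6258/44104 = 0.14189189.
SE_no-fpc = √(s²/n) = 0.39431077; SE_fpc = √((1−f)s²/n) = 0.36526633.
Ratio = √(1−f) = 0.92634125.

0.9263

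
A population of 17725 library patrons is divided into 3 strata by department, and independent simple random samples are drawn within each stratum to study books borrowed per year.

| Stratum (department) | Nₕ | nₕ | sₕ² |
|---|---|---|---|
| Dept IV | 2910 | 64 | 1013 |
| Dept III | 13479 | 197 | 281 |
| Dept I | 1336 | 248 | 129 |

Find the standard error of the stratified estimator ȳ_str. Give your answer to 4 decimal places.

Var(ȳ_str) = Σₕ Wₕ²(1 − fₕ)sₕ²/nₕ with Wₕ = Nₕ/N, N = 17725.
Dept IV: Wₕ = 0.16417489; term = 0.16417489²·(1 − 0.02199313)·1013/64 = 0.41723897.
Dept III: Wₕ = 0.76045134; term = 0.76045134²·(1 − 0.01461533)·281/197 = 0.81280947.
Dept I: Wₕ = 0.07537377; term = 0.07537377²·(1 − 0.18562874)·129/248 = 0.0024065833.
Sum = 1.232455.
SE = √(1.232455) = 1.1102.

1.1102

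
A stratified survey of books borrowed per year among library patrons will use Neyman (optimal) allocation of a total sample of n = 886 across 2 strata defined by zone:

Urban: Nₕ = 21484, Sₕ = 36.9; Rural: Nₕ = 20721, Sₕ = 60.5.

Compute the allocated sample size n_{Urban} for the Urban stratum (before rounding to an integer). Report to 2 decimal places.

343.23

Neyman allocation: nₕ = n·NₕSₕ / Σⱼ NⱼSⱼ.
Σ NⱼSⱼ = 21484·36.9 + 20721·60.5 = 2.0463801 × 10^6.
n_{Urban} = 886·21484·36.9 / (2.0463801 × 10^6) = 343.23.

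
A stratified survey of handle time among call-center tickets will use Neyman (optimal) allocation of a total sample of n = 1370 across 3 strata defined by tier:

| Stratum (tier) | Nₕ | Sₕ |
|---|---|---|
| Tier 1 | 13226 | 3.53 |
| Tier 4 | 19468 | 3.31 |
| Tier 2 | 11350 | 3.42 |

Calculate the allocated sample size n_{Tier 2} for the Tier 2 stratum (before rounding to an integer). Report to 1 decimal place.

Neyman allocation: nₕ = n·NₕSₕ / Σⱼ NⱼSⱼ.
Σ NⱼSⱼ = 13226·3.53 + 19468·3.31 + 11350·3.42 = 149943.86.
n_{Tier 2} = 1370·11350·3.42 / 149943.86 = 354.7.

354.7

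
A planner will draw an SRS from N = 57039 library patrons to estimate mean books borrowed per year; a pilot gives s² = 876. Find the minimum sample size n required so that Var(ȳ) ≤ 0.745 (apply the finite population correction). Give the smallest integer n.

Without fpc, n₀ = s²/D = 876/0.745 = 1175.8389.
With fpc, (1 − n/N)·s²/n ≤ D requires n ≥ n₀/(1 + n₀/N) = 1175.8389/(1 + 1175.8389/57039) = 1152.0890.
Rounding up, n = 1153.

1153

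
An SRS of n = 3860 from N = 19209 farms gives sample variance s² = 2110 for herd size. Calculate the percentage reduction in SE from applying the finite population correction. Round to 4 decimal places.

f = n/N = 3860/19209 = 0.20094747.
SE_no-fpc = √(s²/n) = 0.73934574; SE_fpc = √((1−f)s²/n) = 0.66089922.
Ratio = √(1−f) = 0.89389738. Reduction = 100·(1 − 0.89389738) = 10.6103%.

10.6103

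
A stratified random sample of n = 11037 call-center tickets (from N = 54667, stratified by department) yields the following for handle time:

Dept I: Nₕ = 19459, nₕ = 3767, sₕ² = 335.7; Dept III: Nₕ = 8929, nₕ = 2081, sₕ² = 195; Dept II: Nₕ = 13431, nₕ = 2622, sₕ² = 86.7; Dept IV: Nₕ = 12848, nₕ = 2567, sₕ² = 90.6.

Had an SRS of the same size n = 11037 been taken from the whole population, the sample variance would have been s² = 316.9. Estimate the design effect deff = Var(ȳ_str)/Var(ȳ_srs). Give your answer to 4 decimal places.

Var(ȳ_str) = Σ Wₕ²(1−fₕ)sₕ²/nₕ with Wₕ = Nₕ/54667:
  Dept I: (19459/54667)²·(1−3767/19459)·335.7/3767 = 0.0091055054
  Dept III: (8929/54667)²·(1−2081/8929)·195/2081 = 0.0019172495
  Dept II: (13431/54667)²·(1−2622/13431)·86.7/2622 = 0.0016063116
  Dept IV: (12848/54667)²·(1−2567/12848)·90.6/2567 = 0.0015599933
  → Var(ȳ_str) = 0.01418906.
Var(ȳ_srs) = (1 − 11037/54667)·316.9/11037 = 0.022915597.
deff = 0.01418906 / 0.022915597 = 0.6192.

0.6192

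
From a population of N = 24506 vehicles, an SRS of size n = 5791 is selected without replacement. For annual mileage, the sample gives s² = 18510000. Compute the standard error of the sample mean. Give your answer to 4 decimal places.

Under SRS without replacement, Var(ȳ) = (1 − f)·s²/n with f = n/N = 5791/24506 = 0.23630948.
Var(ȳ) = (1 − 0.23630948)·18510000/5791 = 0.76369052·3196.3391 = 2441.0139.
SE(ȳ) = √(2441.0139) = 49.4066.

49.4066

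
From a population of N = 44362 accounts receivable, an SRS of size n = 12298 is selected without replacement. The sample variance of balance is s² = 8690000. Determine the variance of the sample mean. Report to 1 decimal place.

Under SRS without replacement, Var(ȳ) = (1 − f)·s²/n with f = n/N = 12298/44362 = 0.27721924.
Var(ȳ) = (1 − 0.27721924)·8690000/12298 = 0.72278076·706.61896 = 510.73059.

510.7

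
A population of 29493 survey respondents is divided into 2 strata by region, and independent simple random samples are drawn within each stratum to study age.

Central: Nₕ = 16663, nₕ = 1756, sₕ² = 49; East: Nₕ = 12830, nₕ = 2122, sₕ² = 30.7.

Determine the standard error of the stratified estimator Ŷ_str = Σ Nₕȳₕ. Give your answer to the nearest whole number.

Var(Ŷ_str) = Σₕ Nₕ²(1 − fₕ)sₕ²/nₕ.
Central: 16663²·(1 − 1756/16663)·49/1756 = 6.9313051 × 10^6.
East: 12830²·(1 − 2122/12830)·30.7/2122 = 1.9875955 × 10^6.
Sum = 8.9189006 × 10^6.
SE = √(8.9189006 × 10^6) = 2986.

2986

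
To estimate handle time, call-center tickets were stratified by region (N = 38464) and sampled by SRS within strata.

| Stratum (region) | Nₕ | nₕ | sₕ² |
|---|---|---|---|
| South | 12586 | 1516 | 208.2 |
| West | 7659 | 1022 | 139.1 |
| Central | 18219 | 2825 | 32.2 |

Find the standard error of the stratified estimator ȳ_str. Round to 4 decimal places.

Var(ȳ_str) = Σₕ Wₕ²(1 − fₕ)sₕ²/nₕ with Wₕ = Nₕ/N, N = 38464.
South: Wₕ = 0.32721506; term = 0.32721506²·(1 − 0.12045130)·208.2/1516 = 0.012933259.
West: Wₕ = 0.19912126; term = 0.19912126²·(1 − 0.13343779)·139.1/1022 = 0.0046763955.
Central: Wₕ = 0.47366369; term = 0.47366369²·(1 − 0.15505791)·32.2/2825 = 0.0021607501.
Sum = 0.019770405.
SE = √(0.019770405) = 0.1406.

0.1406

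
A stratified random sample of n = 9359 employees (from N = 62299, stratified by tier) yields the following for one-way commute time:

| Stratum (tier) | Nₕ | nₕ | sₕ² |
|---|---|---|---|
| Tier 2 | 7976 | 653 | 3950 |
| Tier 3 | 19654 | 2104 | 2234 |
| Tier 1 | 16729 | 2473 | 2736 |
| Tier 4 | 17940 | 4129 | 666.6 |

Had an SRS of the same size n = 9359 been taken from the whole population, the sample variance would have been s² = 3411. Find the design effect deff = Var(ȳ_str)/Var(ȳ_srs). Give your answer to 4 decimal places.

0.8514

Var(ȳ_str) = Σ Wₕ²(1−fₕ)sₕ²/nₕ with Wₕ = Nₕ/62299:
  Tier 2: (7976/62299)²·(1−653/7976)·3950/653 = 0.091032389
  Tier 3: (19654/62299)²·(1−2104/19654)·2234/2104 = 0.094363351
  Tier 1: (16729/62299)²·(1−2473/16729)·2736/2473 = 0.067982557
  Tier 4: (17940/62299)²·(1−4129/17940)·666.6/4129 = 0.010306373
  → Var(ȳ_str) = 0.26368467.
Var(ȳ_srs) = (1 − 9359/62299)·3411/9359 = 0.30970993.
deff = 0.26368467 / 0.30970993 = 0.8514.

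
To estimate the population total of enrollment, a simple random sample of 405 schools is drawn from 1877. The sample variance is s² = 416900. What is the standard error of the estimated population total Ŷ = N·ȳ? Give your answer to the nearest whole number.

Var(Ŷ) = N²·Var(ȳ) = N²·(1 − n/N)·s²/n.
f = 405/1877 = 0.21576985; Var(ȳ) = 0.78423015·416900/405 = 807.27297.
Var(Ŷ) = 1877² · 807.27297 = 2.8441268 × 10^9.
SE(Ŷ) = √(2.8441268 × 10^9) = 53330.

53330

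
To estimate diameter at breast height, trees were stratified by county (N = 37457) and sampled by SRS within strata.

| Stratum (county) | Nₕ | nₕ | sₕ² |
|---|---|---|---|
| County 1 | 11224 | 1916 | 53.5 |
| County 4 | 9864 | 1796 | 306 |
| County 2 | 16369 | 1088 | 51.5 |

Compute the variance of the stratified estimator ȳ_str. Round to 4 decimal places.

Var(ȳ_str) = Σₕ Wₕ²(1 − fₕ)sₕ²/nₕ with Wₕ = Nₕ/N, N = 37457.
County 1: Wₕ = 0.29965027; term = 0.29965027²·(1 − 0.17070563)·53.5/1916 = 0.0020792003.
County 4: Wₕ = 0.26334197; term = 0.26334197²·(1 − 0.18207624)·306/1796 = 0.009664248.
County 2: Wₕ = 0.43700777; term = 0.43700777²·(1 − 0.06646710)·51.5/1088 = 0.0084389085.
Sum = 0.020182357.

0.0202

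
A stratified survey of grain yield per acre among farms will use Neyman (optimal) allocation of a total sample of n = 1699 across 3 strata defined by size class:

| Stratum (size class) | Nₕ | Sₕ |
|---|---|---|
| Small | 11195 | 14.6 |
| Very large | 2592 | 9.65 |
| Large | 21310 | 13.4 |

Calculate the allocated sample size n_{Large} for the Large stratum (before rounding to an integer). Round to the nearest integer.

1024

Neyman allocation: nₕ = n·NₕSₕ / Σⱼ NⱼSⱼ.
Σ NⱼSⱼ = 11195·14.6 + 2592·9.65 + 21310·13.4 = 474013.8.
n_{Large} = 1699·21310·13.4 / 474013.8 = 1024.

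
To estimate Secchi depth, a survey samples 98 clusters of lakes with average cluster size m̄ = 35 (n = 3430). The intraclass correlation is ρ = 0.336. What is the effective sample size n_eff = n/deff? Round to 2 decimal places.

deff = 1 + (35 − 1)·0.336 = 1 + 11.424 = 12.424.
n_eff = 3430 / 12.424 = 276.08.

276.08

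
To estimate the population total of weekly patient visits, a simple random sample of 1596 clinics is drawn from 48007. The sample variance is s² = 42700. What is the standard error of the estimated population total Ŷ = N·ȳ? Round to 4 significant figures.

Var(Ŷ) = N²·Var(ȳ) = N²·(1 − n/N)·s²/n.
f = 1596/48007 = 0.03324515; Var(ȳ) = 0.96675485·42700/1596 = 25.864932.
Var(Ŷ) = 48007² · 25.864932 = 5.9610186 × 10^10.
SE(Ŷ) = √(5.9610186 × 10^10) = 244200.

244200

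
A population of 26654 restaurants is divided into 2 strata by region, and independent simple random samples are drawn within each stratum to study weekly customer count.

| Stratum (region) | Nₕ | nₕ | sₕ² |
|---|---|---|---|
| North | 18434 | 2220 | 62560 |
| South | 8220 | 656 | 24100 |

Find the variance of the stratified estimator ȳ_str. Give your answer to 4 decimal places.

15.0710

Var(ȳ_str) = Σₕ Wₕ²(1 − fₕ)sₕ²/nₕ with Wₕ = Nₕ/N, N = 26654.
North: Wₕ = 0.69160351; term = 0.69160351²·(1 − 0.12042964)·62560/2220 = 11.855742.
South: Wₕ = 0.30839649; term = 0.30839649²·(1 − 0.07980535)·24100/656 = 3.2152278.
Sum = 15.07097.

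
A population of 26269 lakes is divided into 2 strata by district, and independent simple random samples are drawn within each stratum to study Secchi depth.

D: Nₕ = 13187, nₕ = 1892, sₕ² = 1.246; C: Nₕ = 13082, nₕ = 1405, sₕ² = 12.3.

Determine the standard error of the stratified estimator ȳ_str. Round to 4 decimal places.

0.0456

Var(ȳ_str) = Σₕ Wₕ²(1 − fₕ)sₕ²/nₕ with Wₕ = Nₕ/N, N = 26269.
D: Wₕ = 0.50199855; term = 0.50199855²·(1 − 0.14347463)·1.246/1892 = 1.4214843 × 10^-4.
C: Wₕ = 0.49800145; term = 0.49800145²·(1 − 0.10739948)·12.3/1405 = 0.0019379704.
Sum = 0.0020801188.
SE = √(0.0020801188) = 0.0456.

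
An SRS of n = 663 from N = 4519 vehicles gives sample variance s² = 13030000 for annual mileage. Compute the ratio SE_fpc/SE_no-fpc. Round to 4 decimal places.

0.9237

f = n/N = 663/4519 = 0.14671387.
SE_no-fpc = √(s²/n) = 140.18949; SE_fpc = √((1−f)s²/n) = 129.49792.
Ratio = √(1−f) = 0.92373488.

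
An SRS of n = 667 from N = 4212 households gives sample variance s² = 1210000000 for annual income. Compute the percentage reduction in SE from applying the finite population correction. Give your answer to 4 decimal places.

f = n/N = 667/4212 = 0.15835708.
SE_no-fpc = √(s²/n) = 1346.8827; SE_fpc = √((1−f)s²/n) = 1235.645.
Ratio = √(1−f) = 0.91741099. Reduction = 100·(1 − 0.91741099) = 8.2589%.

8.2589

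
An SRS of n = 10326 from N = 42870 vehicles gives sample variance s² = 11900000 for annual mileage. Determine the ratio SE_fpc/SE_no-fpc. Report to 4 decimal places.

f = n/N = 10326/42870 = 0.24086774.
SE_no-fpc = √(s²/n) = 33.947471; SE_fpc = √((1−f)s²/n) = 29.577819.
Ratio = √(1−f) = 0.87128196.

0.8713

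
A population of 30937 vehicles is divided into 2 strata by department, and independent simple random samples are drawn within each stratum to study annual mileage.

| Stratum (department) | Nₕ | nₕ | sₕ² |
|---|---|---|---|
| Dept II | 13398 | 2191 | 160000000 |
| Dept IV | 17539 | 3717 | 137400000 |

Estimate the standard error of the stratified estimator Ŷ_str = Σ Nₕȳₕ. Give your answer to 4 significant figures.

4.464 × 10^6

Var(Ŷ_str) = Σₕ Nₕ²(1 − fₕ)sₕ²/nₕ.
Dept II: 13398²·(1 − 2191/13398)·160000000/2191 = 1.0964957 × 10^13.
Dept IV: 17539²·(1 − 3717/17539)·137400000/3717 = 8.9612767 × 10^12.
Sum = 1.9926234 × 10^13.
SE = √(1.9926234 × 10^13) = 4.464 × 10^6.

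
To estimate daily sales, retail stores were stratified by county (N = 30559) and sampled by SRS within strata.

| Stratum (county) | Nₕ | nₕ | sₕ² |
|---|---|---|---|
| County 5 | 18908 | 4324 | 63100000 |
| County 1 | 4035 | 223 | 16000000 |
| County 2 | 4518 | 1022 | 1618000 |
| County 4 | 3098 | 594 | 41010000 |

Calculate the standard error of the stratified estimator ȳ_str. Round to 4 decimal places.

78.0459

Var(ȳ_str) = Σₕ Wₕ²(1 − fₕ)sₕ²/nₕ with Wₕ = Nₕ/N, N = 30559.
County 5: Wₕ = 0.61873752; term = 0.61873752²·(1 − 0.22868627)·63100000/4324 = 4309.1107.
County 1: Wₕ = 0.13203966; term = 0.13203966²·(1 − 0.05526642)·16000000/223 = 1181.7709.
County 2: Wₕ = 0.14784515; term = 0.14784515²·(1 − 0.22620629)·1618000/1022 = 26.777313.
County 4: Wₕ = 0.10137766; term = 0.10137766²·(1 − 0.19173660)·41010000/594 = 573.50972.
Sum = 6091.1686.
SE = √(6091.1686) = 78.0459.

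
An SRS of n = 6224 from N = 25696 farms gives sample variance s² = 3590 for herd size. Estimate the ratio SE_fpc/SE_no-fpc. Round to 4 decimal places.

f = n/N = 6224/25696 = 0.24221669.
SE_no-fpc = √(s²/n) = 0.75947316; SE_fpc = √((1−f)s²/n) = 0.66112709.
Ratio = √(1−f) = 0.87050750.

0.8705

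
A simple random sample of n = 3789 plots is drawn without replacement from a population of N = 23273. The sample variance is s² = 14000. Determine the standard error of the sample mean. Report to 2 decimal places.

1.76

Under SRS without replacement, Var(ȳ) = (1 − f)·s²/n with f = n/N = 3789/23273 = 0.16280669.
Var(ȳ) = (1 − 0.16280669)·14000/3789 = 0.83719331·3.6949063 = 3.0933509.
SE(ȳ) = √(3.0933509) = 1.76.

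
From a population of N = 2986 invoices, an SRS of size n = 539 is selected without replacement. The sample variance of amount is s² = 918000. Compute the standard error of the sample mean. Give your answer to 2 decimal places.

37.36

Under SRS without replacement, Var(ȳ) = (1 − f)·s²/n with f = n/N = 539/2986 = 0.18050904.
Var(ȳ) = (1 − 0.18050904)·918000/539 = 0.81949096·1703.154 = 1395.7193.
SE(ȳ) = √(1395.7193) = 37.36.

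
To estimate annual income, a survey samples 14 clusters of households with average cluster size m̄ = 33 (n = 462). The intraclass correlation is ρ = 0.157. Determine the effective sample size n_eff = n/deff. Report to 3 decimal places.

deff = 1 + (33 − 1)·0.157 = 1 + 5.024 = 6.024.
n_eff = 462 / 6.024 = 76.693.

76.693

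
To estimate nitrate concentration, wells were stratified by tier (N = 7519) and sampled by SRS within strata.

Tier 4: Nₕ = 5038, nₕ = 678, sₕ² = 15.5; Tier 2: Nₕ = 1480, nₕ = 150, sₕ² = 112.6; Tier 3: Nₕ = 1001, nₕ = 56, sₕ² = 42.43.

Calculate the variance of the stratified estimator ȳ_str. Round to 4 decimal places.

0.0477

Var(ȳ_str) = Σₕ Wₕ²(1 − fₕ)sₕ²/nₕ with Wₕ = Nₕ/N, N = 7519.
Tier 4: Wₕ = 0.67003591; term = 0.67003591²·(1 − 0.13457721)·15.5/678 = 0.0088823215.
Tier 2: Wₕ = 0.19683469; term = 0.19683469²·(1 − 0.10135135)·112.6/150 = 0.026136072.
Tier 3: Wₕ = 0.13312941; term = 0.13312941²·(1 − 0.05594406)·42.43/56 = 0.012677415.
Sum = 0.047695809.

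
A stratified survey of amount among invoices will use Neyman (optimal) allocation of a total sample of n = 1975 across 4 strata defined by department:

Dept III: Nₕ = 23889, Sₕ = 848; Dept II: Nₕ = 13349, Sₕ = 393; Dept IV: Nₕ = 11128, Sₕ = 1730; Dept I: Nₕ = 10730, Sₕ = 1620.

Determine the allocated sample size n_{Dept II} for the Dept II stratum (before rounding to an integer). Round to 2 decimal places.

166.74

Neyman allocation: nₕ = n·NₕSₕ / Σⱼ NⱼSⱼ.
Σ NⱼSⱼ = 23889·848 + 13349·393 + 11128·1730 + 10730·1620 = 6.2138069 × 10^7.
n_{Dept II} = 1975·13349·393 / (6.2138069 × 10^7) = 166.74.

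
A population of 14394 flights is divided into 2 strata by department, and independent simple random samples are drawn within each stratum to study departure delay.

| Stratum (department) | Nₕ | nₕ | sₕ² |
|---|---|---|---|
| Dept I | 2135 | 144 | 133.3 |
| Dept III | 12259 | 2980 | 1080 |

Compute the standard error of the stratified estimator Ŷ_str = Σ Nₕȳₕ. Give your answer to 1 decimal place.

Var(Ŷ_str) = Σₕ Nₕ²(1 − fₕ)sₕ²/nₕ.
Dept I: 2135²·(1 − 144/2135)·133.3/144 = 3.9349281 × 10^6.
Dept III: 12259²·(1 − 2980/12259)·1080/2980 = 4.1225289 × 10^7.
Sum = 4.5160217 × 10^7.
SE = √(4.5160217 × 10^7) = 6720.1.

6720.1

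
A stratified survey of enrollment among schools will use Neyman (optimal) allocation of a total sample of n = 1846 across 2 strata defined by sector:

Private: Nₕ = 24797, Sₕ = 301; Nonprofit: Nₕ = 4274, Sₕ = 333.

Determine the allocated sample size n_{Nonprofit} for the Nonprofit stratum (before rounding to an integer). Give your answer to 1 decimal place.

295.6

Neyman allocation: nₕ = n·NₕSₕ / Σⱼ NⱼSⱼ.
Σ NⱼSⱼ = 24797·301 + 4274·333 = 8.887139 × 10^6.
n_{Nonprofit} = 1846·4274·333 / (8.887139 × 10^6) = 295.6.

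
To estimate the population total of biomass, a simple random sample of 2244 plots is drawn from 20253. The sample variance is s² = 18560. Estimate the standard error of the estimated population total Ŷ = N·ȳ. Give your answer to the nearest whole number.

Var(Ŷ) = N²·Var(ȳ) = N²·(1 − n/N)·s²/n.
f = 2244/20253 = 0.11079840; Var(ȳ) = 0.88920160·18560/2244 = 7.3545373.
Var(Ŷ) = 20253² · 7.3545373 = 3.0167136 × 10^9.
SE(Ŷ) = √(3.0167136 × 10^9) = 54925.

54925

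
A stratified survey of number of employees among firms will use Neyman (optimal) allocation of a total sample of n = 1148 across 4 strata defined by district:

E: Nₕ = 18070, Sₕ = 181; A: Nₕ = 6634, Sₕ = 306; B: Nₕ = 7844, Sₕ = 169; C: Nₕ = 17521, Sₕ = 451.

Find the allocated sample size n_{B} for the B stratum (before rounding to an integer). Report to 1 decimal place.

Neyman allocation: nₕ = n·NₕSₕ / Σⱼ NⱼSⱼ.
Σ NⱼSⱼ = 18070·181 + 6634·306 + 7844·169 + 17521·451 = 1.4528281 × 10^7.
n_{B} = 1148·7844·169 / (1.4528281 × 10^7) = 104.7.

104.7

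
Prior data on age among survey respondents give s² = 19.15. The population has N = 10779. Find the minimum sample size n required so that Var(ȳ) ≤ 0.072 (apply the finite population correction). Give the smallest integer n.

Without fpc, n₀ = s²/D = 19.15/0.072 = 265.9722.
With fpc, (1 − n/N)·s²/n ≤ D requires n ≥ n₀/(1 + n₀/N) = 265.9722/(1 + 265.9722/10779) = 259.5674.
Rounding up, n = 260.

260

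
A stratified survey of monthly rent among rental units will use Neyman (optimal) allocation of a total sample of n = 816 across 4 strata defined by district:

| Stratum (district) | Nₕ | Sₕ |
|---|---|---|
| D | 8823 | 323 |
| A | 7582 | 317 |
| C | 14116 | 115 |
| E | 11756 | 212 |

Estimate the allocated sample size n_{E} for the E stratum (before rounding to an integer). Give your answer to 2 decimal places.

Neyman allocation: nₕ = n·NₕSₕ / Σⱼ NⱼSⱼ.
Σ NⱼSⱼ = 8823·323 + 7582·317 + 14116·115 + 11756·212 = 9.368935 × 10^6.
n_{E} = 816·11756·212 / (9.368935 × 10^6) = 217.07.

217.07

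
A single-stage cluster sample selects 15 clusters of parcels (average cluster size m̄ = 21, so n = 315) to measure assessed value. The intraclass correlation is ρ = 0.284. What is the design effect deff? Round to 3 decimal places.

6.680

deff = 1 + (21 − 1)·0.284 = 1 + 5.68 = 6.68.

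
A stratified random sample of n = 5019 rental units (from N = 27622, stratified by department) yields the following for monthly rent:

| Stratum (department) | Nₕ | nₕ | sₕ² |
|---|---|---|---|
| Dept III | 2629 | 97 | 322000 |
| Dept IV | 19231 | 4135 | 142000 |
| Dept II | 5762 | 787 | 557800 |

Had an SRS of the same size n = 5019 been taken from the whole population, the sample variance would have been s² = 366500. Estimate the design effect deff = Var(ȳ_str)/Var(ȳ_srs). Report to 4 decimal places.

Var(ȳ_str) = Σ Wₕ²(1−fₕ)sₕ²/nₕ with Wₕ = Nₕ/27622:
  Dept III: (2629/27622)²·(1−97/2629)·322000/97 = 28.961976
  Dept IV: (19231/27622)²·(1−4135/19231)·142000/4135 = 13.066713
  Dept II: (5762/27622)²·(1−787/5762)·557800/787 = 26.629308
  → Var(ȳ_str) = 68.657997.
Var(ȳ_srs) = (1 − 5019/27622)·366500/5019 = 59.754105.
deff = 68.657997 / 59.754105 = 1.1490.

1.1490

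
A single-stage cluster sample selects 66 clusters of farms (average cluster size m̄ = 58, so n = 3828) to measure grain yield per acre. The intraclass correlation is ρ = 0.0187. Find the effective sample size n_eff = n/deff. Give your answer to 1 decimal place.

deff = 1 + (58 − 1)·0.0187 = 1 + 1.0659 = 2.0659.
n_eff = 3828 / 2.0659 = 1852.9.

1852.9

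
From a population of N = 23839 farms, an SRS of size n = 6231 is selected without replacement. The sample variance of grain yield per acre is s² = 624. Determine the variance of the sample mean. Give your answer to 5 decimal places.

Under SRS without replacement, Var(ȳ) = (1 − f)·s²/n with f = n/N = 6231/23839 = 0.26137841.
Var(ȳ) = (1 − 0.26137841)·624/6231 = 0.73862159·0.10014444 = 0.073968844.

0.07397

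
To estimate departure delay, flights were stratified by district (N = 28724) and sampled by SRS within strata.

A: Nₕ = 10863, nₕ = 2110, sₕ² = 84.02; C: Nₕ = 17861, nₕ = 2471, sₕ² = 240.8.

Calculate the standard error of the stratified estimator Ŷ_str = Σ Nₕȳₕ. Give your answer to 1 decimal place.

Var(Ŷ_str) = Σₕ Nₕ²(1 − fₕ)sₕ²/nₕ.
A: 10863²·(1 − 2110/10863)·84.02/2110 = 3.7862295 × 10^6.
C: 17861²·(1 − 2471/17861)·240.8/2471 = 2.678725 × 10^7.
Sum = 3.057348 × 10^7.
SE = √(3.057348 × 10^7) = 5529.3.

5529.3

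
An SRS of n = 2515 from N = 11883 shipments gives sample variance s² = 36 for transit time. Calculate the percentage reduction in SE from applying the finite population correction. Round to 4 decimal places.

f = n/N = 2515/11883 = 0.21164689.
SE_no-fpc = √(s²/n) = 0.11964161; SE_fpc = √((1−f)s²/n) = 0.10622889.
Ratio = √(1−f) = 0.88789251. Reduction = 100·(1 − 0.88789251) = 11.2107%.

11.2107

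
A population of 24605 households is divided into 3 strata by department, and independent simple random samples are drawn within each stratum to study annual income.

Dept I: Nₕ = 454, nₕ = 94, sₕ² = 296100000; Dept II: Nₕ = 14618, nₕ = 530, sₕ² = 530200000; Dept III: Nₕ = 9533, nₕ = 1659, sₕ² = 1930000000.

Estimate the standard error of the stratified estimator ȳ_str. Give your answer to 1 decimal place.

696.7

Var(ȳ_str) = Σₕ Wₕ²(1 − fₕ)sₕ²/nₕ with Wₕ = Nₕ/N, N = 24605.
Dept I: Wₕ = 0.01845153; term = 0.01845153²·(1 − 0.20704846)·296100000/94 = 850.39788.
Dept II: Wₕ = 0.59410689; term = 0.59410689²·(1 − 0.03625667)·530200000/530 = 340294.1.
Dept III: Wₕ = 0.38744158; term = 0.38744158²·(1 − 0.17402706)·1930000000/1659 = 144241.15.
Sum = 485385.65.
SE = √(485385.65) = 696.7.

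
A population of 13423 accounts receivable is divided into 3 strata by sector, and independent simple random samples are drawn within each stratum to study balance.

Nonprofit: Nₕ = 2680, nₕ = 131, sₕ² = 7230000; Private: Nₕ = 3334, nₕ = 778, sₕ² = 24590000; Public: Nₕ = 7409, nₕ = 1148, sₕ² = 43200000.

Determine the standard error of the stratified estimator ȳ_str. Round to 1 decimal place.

115.2

Var(ȳ_str) = Σₕ Wₕ²(1 − fₕ)sₕ²/nₕ with Wₕ = Nₕ/N, N = 13423.
Nonprofit: Wₕ = 0.19965730; term = 0.19965730²·(1 − 0.04888060)·7230000/131 = 2092.5337.
Private: Wₕ = 0.24837965; term = 0.24837965²·(1 − 0.23335333)·24590000/778 = 1494.8795.
Public: Wₕ = 0.55196305; term = 0.55196305²·(1 − 0.15494669)·43200000/1148 = 9688.2643.
Sum = 13275.678.
SE = √(13275.678) = 115.2.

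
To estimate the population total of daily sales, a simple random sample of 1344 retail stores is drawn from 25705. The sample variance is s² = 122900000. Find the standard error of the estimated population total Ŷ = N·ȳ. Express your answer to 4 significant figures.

7.567 × 10^6

Var(Ŷ) = N²·Var(ȳ) = N²·(1 − n/N)·s²/n.
f = 1344/25705 = 0.05228555; Var(ȳ) = 0.94771445·122900000/1344 = 86662.281.
Var(Ŷ) = 25705² · 86662.281 = 5.7261844 × 10^13.
SE(Ŷ) = √(5.7261844 × 10^13) = 7.567 × 10^6.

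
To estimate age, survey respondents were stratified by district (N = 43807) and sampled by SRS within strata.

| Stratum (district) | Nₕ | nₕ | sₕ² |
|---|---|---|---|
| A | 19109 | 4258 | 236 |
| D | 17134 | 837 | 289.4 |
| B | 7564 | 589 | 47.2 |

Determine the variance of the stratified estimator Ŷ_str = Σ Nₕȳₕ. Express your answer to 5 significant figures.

1.1650 × 10^8

Var(Ŷ_str) = Σₕ Nₕ²(1 − fₕ)sₕ²/nₕ.
A: 19109²·(1 − 4258/19109)·236/4258 = 1.572896 × 10^7.
D: 17134²·(1 − 837/17134)·289.4/837 = 9.6547159 × 10^7.
B: 7564²·(1 − 589/7564)·47.2/589 = 4.2278779 × 10^6.
Sum = 1.16504 × 10^8.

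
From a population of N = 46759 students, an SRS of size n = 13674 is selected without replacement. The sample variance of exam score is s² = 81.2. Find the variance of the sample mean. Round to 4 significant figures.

0.004202

Under SRS without replacement, Var(ȳ) = (1 − f)·s²/n with f = n/N = 13674/46759 = 0.29243568.
Var(ȳ) = (1 − 0.29243568)·81.2/13674 = 0.70756432·0.005938277 = 0.0042017129.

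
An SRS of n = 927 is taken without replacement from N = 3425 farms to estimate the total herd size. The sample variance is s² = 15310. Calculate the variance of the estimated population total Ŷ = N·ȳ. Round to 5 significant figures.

Var(Ŷ) = N²·Var(ȳ) = N²·(1 − n/N)·s²/n.
f = 927/3425 = 0.27065693; Var(ȳ) = 0.72934307·15310/927 = 12.045569.
Var(Ŷ) = 3425² · 12.045569 = 1.4130205 × 10^8.

1.4130 × 10^8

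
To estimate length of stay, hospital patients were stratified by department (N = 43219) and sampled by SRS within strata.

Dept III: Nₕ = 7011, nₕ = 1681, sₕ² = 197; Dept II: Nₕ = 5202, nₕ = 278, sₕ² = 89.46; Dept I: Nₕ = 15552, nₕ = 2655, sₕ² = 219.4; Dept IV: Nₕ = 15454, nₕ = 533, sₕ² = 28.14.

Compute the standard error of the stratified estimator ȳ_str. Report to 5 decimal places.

0.14882

Var(ȳ_str) = Σₕ Wₕ²(1 − fₕ)sₕ²/nₕ with Wₕ = Nₕ/N, N = 43219.
Dept III: Wₕ = 0.16222032; term = 0.16222032²·(1 − 0.23976608)·197/1681 = 0.0023445325.
Dept II: Wₕ = 0.12036373; term = 0.12036373²·(1 − 0.05344098)·89.46/278 = 0.0044128896.
Dept I: Wₕ = 0.35984174; term = 0.35984174²·(1 − 0.17071759)·219.4/2655 = 0.0088735544.
Dept IV: Wₕ = 0.35757422; term = 0.35757422²·(1 − 0.03448945)·28.14/533 = 0.0065175789.
Sum = 0.022148555.
SE = √(0.022148555) = 0.14882.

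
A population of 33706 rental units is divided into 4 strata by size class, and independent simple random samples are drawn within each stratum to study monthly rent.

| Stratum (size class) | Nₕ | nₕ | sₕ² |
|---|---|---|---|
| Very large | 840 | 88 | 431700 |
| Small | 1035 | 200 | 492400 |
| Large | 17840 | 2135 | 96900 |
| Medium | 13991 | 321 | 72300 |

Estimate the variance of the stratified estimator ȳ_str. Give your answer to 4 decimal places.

Var(ȳ_str) = Σₕ Wₕ²(1 − fₕ)sₕ²/nₕ with Wₕ = Nₕ/N, N = 33706.
Very large: Wₕ = 0.02492138; term = 0.02492138²·(1 − 0.10476190)·431700/88 = 2.7276087.
Small: Wₕ = 0.03070670; term = 0.03070670²·(1 − 0.19323671)·492400/200 = 1.872839.
Large: Wₕ = 0.52928262; term = 0.52928262²·(1 − 0.11967489)·96900/2135 = 11.192942.
Medium: Wₕ = 0.41508930; term = 0.41508930²·(1 − 0.02294332)·72300/321 = 37.917186.
Sum = 53.710576.

53.7106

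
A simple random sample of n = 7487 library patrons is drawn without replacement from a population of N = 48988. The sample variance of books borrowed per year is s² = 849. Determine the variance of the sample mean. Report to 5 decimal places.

0.09607

Under SRS without replacement, Var(ȳ) = (1 − f)·s²/n with f = n/N = 7487/48988 = 0.15283335.
Var(ȳ) = (1 − 0.15283335)·849/7487 = 0.84716665·0.11339655 = 0.096065779.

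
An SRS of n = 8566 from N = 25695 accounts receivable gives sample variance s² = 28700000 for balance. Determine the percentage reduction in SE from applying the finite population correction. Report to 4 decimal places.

18.3527

f = n/N = 8566/25695 = 0.33337225.
SE_no-fpc = √(s²/n) = 57.883117; SE_fpc = √((1−f)s²/n) = 47.259988.
Ratio = √(1−f) = 0.81647275. Reduction = 100·(1 − 0.81647275) = 18.3527%.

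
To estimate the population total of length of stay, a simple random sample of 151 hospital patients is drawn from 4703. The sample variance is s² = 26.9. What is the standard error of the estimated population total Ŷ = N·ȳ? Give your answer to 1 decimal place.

1952.9

Var(Ŷ) = N²·Var(ȳ) = N²·(1 − n/N)·s²/n.
f = 151/4703 = 0.03210717; Var(ȳ) = 0.96789283·26.9/151 = 0.17242594.
Var(Ŷ) = 4703² · 0.17242594 = 3.813753 × 10^6.
SE(Ŷ) = √(3.813753 × 10^6) = 1952.9.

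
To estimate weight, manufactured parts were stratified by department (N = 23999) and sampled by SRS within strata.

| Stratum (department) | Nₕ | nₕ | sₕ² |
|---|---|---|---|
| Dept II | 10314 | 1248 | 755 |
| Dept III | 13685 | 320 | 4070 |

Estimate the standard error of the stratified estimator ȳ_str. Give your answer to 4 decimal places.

2.0340

Var(ȳ_str) = Σₕ Wₕ²(1 − fₕ)sₕ²/nₕ with Wₕ = Nₕ/N, N = 23999.
Dept II: Wₕ = 0.42976791; term = 0.42976791²·(1 − 0.12100058)·755/1248 = 0.098217509.
Dept III: Wₕ = 0.57023209; term = 0.57023209²·(1 − 0.02338327)·4070/320 = 4.0389819.
Sum = 4.1371994.
SE = √(4.1371994) = 2.0340.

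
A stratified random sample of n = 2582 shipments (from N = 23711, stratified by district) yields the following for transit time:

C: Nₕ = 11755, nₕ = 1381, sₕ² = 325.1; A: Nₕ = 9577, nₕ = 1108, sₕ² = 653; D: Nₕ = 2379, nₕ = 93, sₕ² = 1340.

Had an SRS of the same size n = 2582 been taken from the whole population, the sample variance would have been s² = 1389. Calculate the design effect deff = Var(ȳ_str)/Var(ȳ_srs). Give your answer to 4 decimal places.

0.5746

Var(ȳ_str) = Σ Wₕ²(1−fₕ)sₕ²/nₕ with Wₕ = Nₕ/23711:
  C: (11755/23711)²·(1−1381/11755)·325.1/1381 = 0.051061366
  A: (9577/23711)²·(1−1108/9577)·653/1108 = 0.08502278
  D: (2379/23711)²·(1−93/2379)·1340/93 = 0.13937753
  → Var(ȳ_str) = 0.27546168.
Var(ȳ_srs) = (1 − 2582/23711)·1389/2582 = 0.47937467.
deff = 0.27546168 / 0.47937467 = 0.5746.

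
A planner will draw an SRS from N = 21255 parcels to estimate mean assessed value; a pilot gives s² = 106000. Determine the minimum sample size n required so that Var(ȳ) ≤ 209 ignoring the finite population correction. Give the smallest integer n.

508

Without fpc, n₀ = s²/D = 106000/209 = 507.1770.
Rounding up, n = 508.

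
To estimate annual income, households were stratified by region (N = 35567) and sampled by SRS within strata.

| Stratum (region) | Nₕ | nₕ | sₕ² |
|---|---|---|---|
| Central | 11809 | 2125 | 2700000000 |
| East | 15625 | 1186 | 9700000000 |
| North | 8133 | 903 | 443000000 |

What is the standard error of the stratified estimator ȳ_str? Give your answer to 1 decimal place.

1263.5

Var(ȳ_str) = Σₕ Wₕ²(1 − fₕ)sₕ²/nₕ with Wₕ = Nₕ/N, N = 35567.
Central: Wₕ = 0.33202126; term = 0.33202126²·(1 − 0.17994750)·2700000000/2125 = 114862.5.
East: Wₕ = 0.43931172; term = 0.43931172²·(1 − 0.07590400)·9700000000/1186 = 1.4586454 × 10^6.
North: Wₕ = 0.22866702; term = 0.22866702²·(1 − 0.11102914)·443000000/903 = 22803.976.
Sum = 1.5963119 × 10^6.
SE = √(1.5963119 × 10^6) = 1263.5.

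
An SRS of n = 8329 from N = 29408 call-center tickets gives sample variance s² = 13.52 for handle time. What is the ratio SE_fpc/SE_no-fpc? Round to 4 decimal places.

f = n/N = 8329/29408 = 0.28322225.
SE_no-fpc = √(s²/n) = 0.040289503; SE_fpc = √((1−f)s²/n) = 0.034110193.
Ratio = √(1−f) = 0.84662728.

0.8466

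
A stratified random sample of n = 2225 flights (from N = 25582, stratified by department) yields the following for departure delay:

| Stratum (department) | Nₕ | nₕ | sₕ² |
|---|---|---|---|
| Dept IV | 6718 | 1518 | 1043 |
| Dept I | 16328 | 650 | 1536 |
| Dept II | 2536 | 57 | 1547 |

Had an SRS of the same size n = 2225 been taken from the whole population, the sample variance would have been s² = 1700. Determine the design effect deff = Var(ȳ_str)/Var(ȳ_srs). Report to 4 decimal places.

Var(ȳ_str) = Σ Wₕ²(1−fₕ)sₕ²/nₕ with Wₕ = Nₕ/25582:
  Dept IV: (6718/25582)²·(1−1518/6718)·1043/1518 = 0.036676416
  Dept I: (16328/25582)²·(1−650/16328)·1536/650 = 0.92434165
  Dept II: (2536/25582)²·(1−57/2536)·1547/57 = 0.26071874
  → Var(ȳ_str) = 1.2217368.
Var(ȳ_srs) = (1 − 2225/25582)·1700/2225 = 0.69759197.
deff = 1.2217368 / 0.69759197 = 1.7514.

1.7514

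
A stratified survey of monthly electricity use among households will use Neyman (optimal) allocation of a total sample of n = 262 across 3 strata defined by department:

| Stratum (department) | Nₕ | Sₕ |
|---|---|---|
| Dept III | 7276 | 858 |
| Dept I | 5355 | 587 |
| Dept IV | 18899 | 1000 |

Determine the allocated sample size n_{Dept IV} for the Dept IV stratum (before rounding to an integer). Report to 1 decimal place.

Neyman allocation: nₕ = n·NₕSₕ / Σⱼ NⱼSⱼ.
Σ NⱼSⱼ = 7276·858 + 5355·587 + 18899·1000 = 2.8285193 × 10^7.
n_{Dept IV} = 262·18899·1000 / (2.8285193 × 10^7) = 175.1.

175.1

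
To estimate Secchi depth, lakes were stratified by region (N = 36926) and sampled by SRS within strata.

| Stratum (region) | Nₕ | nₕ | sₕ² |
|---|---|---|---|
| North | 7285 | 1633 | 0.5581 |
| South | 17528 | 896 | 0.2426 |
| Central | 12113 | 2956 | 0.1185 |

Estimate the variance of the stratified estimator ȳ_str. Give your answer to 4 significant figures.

7.147 × 10^-5

Var(ȳ_str) = Σₕ Wₕ²(1 − fₕ)sₕ²/nₕ with Wₕ = Nₕ/N, N = 36926.
North: Wₕ = 0.19728646; term = 0.19728646²·(1 − 0.22415923)·0.5581/1633 = 1.0320317 × 10^-5.
South: Wₕ = 0.47467909; term = 0.47467909²·(1 − 0.05111821)·0.2426/896 = 5.7888873 × 10^-5.
Central: Wₕ = 0.32803445; term = 0.32803445²·(1 − 0.24403533)·0.1185/2956 = 3.2610264 × 10^-6.
Sum = 7.1470216 × 10^-5.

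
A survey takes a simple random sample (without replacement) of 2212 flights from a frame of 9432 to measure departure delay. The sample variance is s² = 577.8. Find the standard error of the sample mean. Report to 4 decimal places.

0.4472

Under SRS without replacement, Var(ȳ) = (1 − f)·s²/n with f = n/N = 2212/9432 = 0.23452078.
Var(ȳ) = (1 − 0.23452078)·577.8/2212 = 0.76547922·0.26121157 = 0.19995203.
SE(ȳ) = √(0.19995203) = 0.4472.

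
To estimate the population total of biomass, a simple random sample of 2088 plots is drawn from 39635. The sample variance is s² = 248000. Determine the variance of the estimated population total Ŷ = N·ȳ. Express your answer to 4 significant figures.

1.768 × 10^11

Var(Ŷ) = N²·Var(ȳ) = N²·(1 − n/N)·s²/n.
f = 2088/39635 = 0.05268071; Var(ȳ) = 0.94731929·248000/2088 = 112.51685.
Var(Ŷ) = 39635² · 112.51685 = 1.7675646 × 10^11.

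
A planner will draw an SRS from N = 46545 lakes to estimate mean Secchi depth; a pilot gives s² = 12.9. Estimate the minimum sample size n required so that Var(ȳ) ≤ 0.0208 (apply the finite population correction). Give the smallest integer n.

Without fpc, n₀ = s²/D = 12.9/0.0208 = 620.1923.
With fpc, (1 − n/N)·s²/n ≤ D requires n ≥ n₀/(1 + n₀/N) = 620.1923/(1 + 620.1923/46545) = 612.0372.
Rounding up, n = 613.

613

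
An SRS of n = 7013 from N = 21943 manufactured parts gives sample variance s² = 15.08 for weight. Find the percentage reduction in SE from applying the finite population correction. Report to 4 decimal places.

f = n/N = 7013/21943 = 0.31960078.
SE_no-fpc = √(s²/n) = 0.046371244; SE_fpc = √((1−f)s²/n) = 0.038249931.
Ratio = √(1−f) = 0.82486315. Reduction = 100·(1 − 0.82486315) = 17.5137%.

17.5137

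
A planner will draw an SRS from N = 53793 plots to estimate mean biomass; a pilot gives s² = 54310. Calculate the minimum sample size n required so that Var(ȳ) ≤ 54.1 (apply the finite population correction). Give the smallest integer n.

986

Without fpc, n₀ = s²/D = 54310/54.1 = 1003.8817.
With fpc, (1 − n/N)·s²/n ≤ D requires n ≥ n₀/(1 + n₀/N) = 1003.8817/(1 + 1003.8817/53793) = 985.4905.
Rounding up, n = 986.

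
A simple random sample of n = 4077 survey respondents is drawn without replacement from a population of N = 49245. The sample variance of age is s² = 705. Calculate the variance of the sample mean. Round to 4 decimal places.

Under SRS without replacement, Var(ȳ) = (1 − f)·s²/n with f = n/N = 4077/49245 = 0.08279013.
Var(ȳ) = (1 − 0.08279013)·705/4077 = 0.91720987·0.17292127 = 0.15860509.

0.1586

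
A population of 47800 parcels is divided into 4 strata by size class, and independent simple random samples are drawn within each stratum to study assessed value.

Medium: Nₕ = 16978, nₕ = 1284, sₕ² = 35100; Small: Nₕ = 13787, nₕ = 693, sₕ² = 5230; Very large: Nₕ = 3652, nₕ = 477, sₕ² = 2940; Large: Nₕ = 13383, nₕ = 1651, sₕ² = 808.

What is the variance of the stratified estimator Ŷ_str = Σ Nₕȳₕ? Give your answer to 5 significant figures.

Var(Ŷ_str) = Σₕ Nₕ²(1 − fₕ)sₕ²/nₕ.
Medium: 16978²·(1 − 1284/16978)·35100/1284 = 7.2838714 × 10^9.
Small: 13787²·(1 − 693/13787)·5230/693 = 1.3624186 × 10^9.
Very large: 3652²·(1 − 477/3652)·2940/477 = 7.1466654 × 10^7.
Large: 13383²·(1 − 1651/13383)·808/1651 = 7.6840436 × 10^7.
Sum = 8.7945971 × 10^9.

8.7946 × 10^9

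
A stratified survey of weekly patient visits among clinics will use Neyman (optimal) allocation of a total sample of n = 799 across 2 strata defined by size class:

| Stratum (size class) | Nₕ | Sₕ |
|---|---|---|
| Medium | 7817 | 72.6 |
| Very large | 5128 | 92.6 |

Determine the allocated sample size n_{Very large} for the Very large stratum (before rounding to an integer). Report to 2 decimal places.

Neyman allocation: nₕ = n·NₕSₕ / Σⱼ NⱼSⱼ.
Σ NⱼSⱼ = 7817·72.6 + 5128·92.6 = 1.042367 × 10^6.
n_{Very large} = 799·5128·92.6 / (1.042367 × 10^6) = 363.99.

363.99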